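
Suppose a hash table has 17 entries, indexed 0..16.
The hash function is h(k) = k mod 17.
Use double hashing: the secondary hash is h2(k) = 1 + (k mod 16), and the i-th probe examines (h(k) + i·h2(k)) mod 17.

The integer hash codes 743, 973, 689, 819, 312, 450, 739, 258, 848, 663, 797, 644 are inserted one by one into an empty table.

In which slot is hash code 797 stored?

Insert 743: h=12, slot 12 empty → index 12.
Insert 973: h=4, slot 4 empty → index 4.
Insert 689: h=9, slot 9 empty → index 9.
Insert 819: h=3, slot 3 empty → index 3.
Insert 312: h=6, slot 6 empty → index 6.
Insert 450: h=8, slot 8 empty → index 8.
Insert 739: h=8, h2=4, slots 8,12 occupied → index 16.
Insert 258: h=3, h2=3, slots 3,6,9,12 occupied → index 15.
Insert 848: h=15, h2=1, slots 15,16 occupied → index 0.
Insert 663: h=0, h2=8, slots 0,8,16 occupied → index 7.
Insert 797: h=15, h2=14, slots 15,12,9,6,3,0 occupied → index 14.
Insert 644: h=15, h2=5, slots 15,3,8 occupied → index 13.
Table: [848, _, _, 819, 973, _, 312, 663, 450, 689, _, _, 743, 644, 797, 258, 739]

14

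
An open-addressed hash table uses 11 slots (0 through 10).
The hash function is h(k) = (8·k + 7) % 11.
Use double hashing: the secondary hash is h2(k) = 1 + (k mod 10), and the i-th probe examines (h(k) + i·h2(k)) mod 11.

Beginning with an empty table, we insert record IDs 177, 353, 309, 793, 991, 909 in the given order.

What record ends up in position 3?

177: h=4 → slot 4
353: h=4, h2=4, probe 4,8 → slot 8
309: h=4, h2=10, probe 4,3 → slot 3
793: h=4, h2=4, probe 4,8,1 → slot 1
991: h=4, h2=2, probe 4,6 → slot 6
909: h=8, h2=10, probe 8,7 → slot 7
Table: [∅, 793, ∅, 309, 177, ∅, 991, 909, 353, ∅, ∅]

309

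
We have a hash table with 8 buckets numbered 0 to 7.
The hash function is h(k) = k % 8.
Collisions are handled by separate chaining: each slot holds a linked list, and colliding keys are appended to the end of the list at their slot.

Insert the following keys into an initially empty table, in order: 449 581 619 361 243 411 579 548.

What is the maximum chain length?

449 -> bucket 1
581 -> bucket 5
619 -> bucket 3
361 -> bucket 1 (collision)
243 -> bucket 3 (collision)
411 -> bucket 3 (collision)
579 -> bucket 3 (collision)
548 -> bucket 4
Final buckets:
0: _
1: 449 -> 361
2: _
3: 619 -> 243 -> 411 -> 579
4: 548
5: 581
6: _
7: _

4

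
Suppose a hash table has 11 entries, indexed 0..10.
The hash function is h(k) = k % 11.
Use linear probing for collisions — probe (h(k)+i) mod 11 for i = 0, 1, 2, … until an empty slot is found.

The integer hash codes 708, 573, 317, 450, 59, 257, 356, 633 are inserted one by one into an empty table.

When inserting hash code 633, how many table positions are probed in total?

3

Insert 708: h=4, slot 4 empty => index 4.
Insert 573: h=1, slot 1 empty => index 1.
Insert 317: h=9, slot 9 empty => index 9.
Insert 450: h=10, slot 10 empty => index 10.
Insert 59: h=4, slot 4 occupied => index 5.
Insert 257: h=4, slots 4,5 occupied => index 6.
Insert 356: h=4, slots 4,5,6 occupied => index 7.
Insert 633: h=6, slots 6,7 occupied => index 8.
Table: [., 573, ., ., 708, 59, 257, 356, 633, 317, 450]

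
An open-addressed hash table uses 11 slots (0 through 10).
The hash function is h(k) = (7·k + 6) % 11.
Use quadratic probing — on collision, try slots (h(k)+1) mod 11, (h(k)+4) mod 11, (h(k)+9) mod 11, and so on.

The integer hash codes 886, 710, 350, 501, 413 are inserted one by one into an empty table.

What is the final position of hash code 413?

886: h=4 → slot 4
710: h=4, probe 4,5 → slot 5
350: h=3 → slot 3
501: h=4, probe 4,5,8 → slot 8
413: h=4, probe 4,5,8,2 → slot 2
Table: [-, -, 413, 350, 886, 710, -, -, 501, -, -]

2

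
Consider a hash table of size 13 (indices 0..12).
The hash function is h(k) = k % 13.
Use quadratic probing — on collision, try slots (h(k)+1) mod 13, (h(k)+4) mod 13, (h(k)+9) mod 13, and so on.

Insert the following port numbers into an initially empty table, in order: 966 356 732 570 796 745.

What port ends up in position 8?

966: h=4 -> slot 4
356: h=5 -> slot 5
732: h=4, probe 4,5,8 -> slot 8
570: h=11 -> slot 11
796: h=3 -> slot 3
745: h=4, probe 4,5,8,0 -> slot 0
Table: [745, ., ., 796, 966, 356, ., ., 732, ., ., 570, .]

732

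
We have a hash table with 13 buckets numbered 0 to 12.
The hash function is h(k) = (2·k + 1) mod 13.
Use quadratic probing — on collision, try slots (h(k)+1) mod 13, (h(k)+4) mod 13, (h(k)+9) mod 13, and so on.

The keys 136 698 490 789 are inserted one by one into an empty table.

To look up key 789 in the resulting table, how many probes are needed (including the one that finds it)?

3

136: h=0 => slot 0
698: h=6 => slot 6
490: h=6, probe 6,7 => slot 7
789: h=6, probe 6,7,10 => slot 10
Table: [136, —, —, —, —, —, 698, 490, —, —, 789, —, —]
Lookup 789: h=6, probe 6,7,10 → found at 10.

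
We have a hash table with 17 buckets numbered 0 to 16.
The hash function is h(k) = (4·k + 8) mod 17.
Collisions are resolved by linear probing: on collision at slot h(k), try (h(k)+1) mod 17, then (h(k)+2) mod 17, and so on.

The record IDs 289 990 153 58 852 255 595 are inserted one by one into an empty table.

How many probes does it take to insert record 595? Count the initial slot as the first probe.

289: h=8 => slot 8
990: h=7 => slot 7
153: h=8, probe 8,9 => slot 9
58: h=2 => slot 2
852: h=16 => slot 16
255: h=8, probe 8,9,10 => slot 10
595: h=8, probe 8,9,10,11 => slot 11
Table: [∅, ∅, 58, ∅, ∅, ∅, ∅, 990, 289, 153, 255, 595, ∅, ∅, ∅, ∅, 852]

4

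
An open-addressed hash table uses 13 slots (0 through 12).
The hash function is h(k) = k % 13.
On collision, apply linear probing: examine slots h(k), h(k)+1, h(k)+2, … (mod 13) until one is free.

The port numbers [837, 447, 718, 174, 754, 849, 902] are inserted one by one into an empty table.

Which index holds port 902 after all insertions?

Insert 837: h=5, slot 5 empty => index 5.
Insert 447: h=5, slot 5 occupied => index 6.
Insert 718: h=3, slot 3 empty => index 3.
Insert 174: h=5, slots 5,6 occupied => index 7.
Insert 754: h=0, slot 0 empty => index 0.
Insert 849: h=4, slot 4 empty => index 4.
Insert 902: h=5, slots 5,6,7 occupied => index 8.
Table: [754, ., ., 718, 849, 837, 447, 174, 902, ., ., ., .]

8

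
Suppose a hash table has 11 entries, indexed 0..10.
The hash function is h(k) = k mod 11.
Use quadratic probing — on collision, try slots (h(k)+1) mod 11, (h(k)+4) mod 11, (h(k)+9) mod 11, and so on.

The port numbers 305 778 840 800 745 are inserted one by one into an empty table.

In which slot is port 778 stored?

Insert 305: h=8, slot 8 empty => index 8.
Insert 778: h=8, slot 8 occupied => index 9.
Insert 840: h=4, slot 4 empty => index 4.
Insert 800: h=8, slots 8,9 occupied => index 1.
Insert 745: h=8, slots 8,9,1 occupied => index 6.
Table: [_, 800, _, _, 840, _, 745, _, 305, 778, _]

9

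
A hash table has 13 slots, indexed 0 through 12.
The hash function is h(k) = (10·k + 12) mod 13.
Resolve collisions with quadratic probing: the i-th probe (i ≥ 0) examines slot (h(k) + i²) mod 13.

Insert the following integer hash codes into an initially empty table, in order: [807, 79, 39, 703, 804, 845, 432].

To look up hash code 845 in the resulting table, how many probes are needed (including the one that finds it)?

Insert 807: h=9, slot 9 empty -> index 9.
Insert 79: h=9, slot 9 occupied -> index 10.
Insert 39: h=12, slot 12 empty -> index 12.
Insert 703: h=9, slots 9,10 occupied -> index 0.
Insert 804: h=5, slot 5 empty -> index 5.
Insert 845: h=12, slots 12,0 occupied -> index 3.
Insert 432: h=3, slot 3 occupied -> index 4.
Table: [703, ., ., 845, 432, 804, ., ., ., 807, 79, ., 39]
Lookup 845: h=12, probe 12,0,3 → found at 3.

3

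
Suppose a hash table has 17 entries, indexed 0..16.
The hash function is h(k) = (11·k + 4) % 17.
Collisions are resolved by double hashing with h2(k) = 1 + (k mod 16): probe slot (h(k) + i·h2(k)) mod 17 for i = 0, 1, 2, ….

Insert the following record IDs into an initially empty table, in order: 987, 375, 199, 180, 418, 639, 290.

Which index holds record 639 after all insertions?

987: h=15 → slot 15
375: h=15, h2=8, probe 15,6 → slot 6
199: h=0 → slot 0
180: h=12 → slot 12
418: h=12, h2=3, probe 12,15,1 → slot 1
639: h=12, h2=16, probe 12,11 → slot 11
290: h=15, h2=3, probe 15,1,4 → slot 4
Table: [199, 418, _, _, 290, _, 375, _, _, _, _, 639, 180, _, _, 987, _]

11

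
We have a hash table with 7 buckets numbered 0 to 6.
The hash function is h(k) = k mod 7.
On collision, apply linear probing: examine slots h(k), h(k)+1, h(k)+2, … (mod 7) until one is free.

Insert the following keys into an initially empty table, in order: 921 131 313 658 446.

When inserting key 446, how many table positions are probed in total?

4

Insert 921: h=4, slot 4 empty -> index 4.
Insert 131: h=5, slot 5 empty -> index 5.
Insert 313: h=5, slot 5 occupied -> index 6.
Insert 658: h=0, slot 0 empty -> index 0.
Insert 446: h=5, slots 5,6,0 occupied -> index 1.
Table: [658, 446, ., ., 921, 131, 313]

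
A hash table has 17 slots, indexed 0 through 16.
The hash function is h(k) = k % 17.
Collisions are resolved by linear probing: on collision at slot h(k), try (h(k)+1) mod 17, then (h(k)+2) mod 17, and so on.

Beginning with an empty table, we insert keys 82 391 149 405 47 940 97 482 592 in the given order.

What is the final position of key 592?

1

Insert 82: h=14, slot 14 empty => index 14.
Insert 391: h=0, slot 0 empty => index 0.
Insert 149: h=13, slot 13 empty => index 13.
Insert 405: h=14, slot 14 occupied => index 15.
Insert 47: h=13, slots 13,14,15 occupied => index 16.
Insert 940: h=5, slot 5 empty => index 5.
Insert 97: h=12, slot 12 empty => index 12.
Insert 482: h=6, slot 6 empty => index 6.
Insert 592: h=14, slots 14,15,16,0 occupied => index 1.
Table: [391, 592, ∅, ∅, ∅, 940, 482, ∅, ∅, ∅, ∅, ∅, 97, 149, 82, 405, 47]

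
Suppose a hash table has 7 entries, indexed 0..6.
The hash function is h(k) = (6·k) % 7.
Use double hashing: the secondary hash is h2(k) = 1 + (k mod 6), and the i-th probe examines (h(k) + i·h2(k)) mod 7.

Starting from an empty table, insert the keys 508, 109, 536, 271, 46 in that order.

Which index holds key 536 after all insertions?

508 hashes to 3; slot 3 is free => place at 3.
109 hashes to 3, h2=2; 3 taken => place at 5.
536 hashes to 3, h2=3; 3 taken => place at 6.
271 hashes to 2; slot 2 is free => place at 2.
46 hashes to 3, h2=5; 3 taken => place at 1.
Table: [—, 46, 271, 508, —, 109, 536]

6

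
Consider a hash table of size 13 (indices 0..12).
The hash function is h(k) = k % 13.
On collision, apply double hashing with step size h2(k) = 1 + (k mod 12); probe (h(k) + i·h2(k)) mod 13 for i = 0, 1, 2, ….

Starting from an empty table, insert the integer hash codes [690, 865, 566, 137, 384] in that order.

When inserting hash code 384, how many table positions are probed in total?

Insert 690: h=1, slot 1 empty => index 1.
Insert 865: h=7, slot 7 empty => index 7.
Insert 566: h=7, h2=3, slot 7 occupied => index 10.
Insert 137: h=7, h2=6, slot 7 occupied => index 0.
Insert 384: h=7, h2=1, slot 7 occupied => index 8.
Table: [137, 690, —, —, —, —, —, 865, 384, —, 566, —, —]

2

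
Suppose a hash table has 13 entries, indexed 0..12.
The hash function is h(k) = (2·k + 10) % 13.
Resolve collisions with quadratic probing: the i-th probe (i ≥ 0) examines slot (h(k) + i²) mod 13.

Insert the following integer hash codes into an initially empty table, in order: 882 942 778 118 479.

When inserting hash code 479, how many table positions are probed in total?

3

882 hashes to 6; slot 6 is free => place at 6.
942 hashes to 9; slot 9 is free => place at 9.
778 hashes to 6; 6 taken => place at 7.
118 hashes to 12; slot 12 is free => place at 12.
479 hashes to 6; 6,7 taken => place at 10.
Table: [., ., ., ., ., ., 882, 778, ., 942, 479, ., 118]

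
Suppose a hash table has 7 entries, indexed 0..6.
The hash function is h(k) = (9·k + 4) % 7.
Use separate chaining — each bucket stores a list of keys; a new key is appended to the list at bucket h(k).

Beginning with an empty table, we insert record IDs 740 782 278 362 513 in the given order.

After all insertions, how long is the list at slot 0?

740 -> bucket 0
782 -> bucket 0 (collision)
278 -> bucket 0 (collision)
362 -> bucket 0 (collision)
513 -> bucket 1
Final buckets:
0: 740 -> 782 -> 278 -> 362
1: 513
2: _
3: _
4: _
5: _
6: _

4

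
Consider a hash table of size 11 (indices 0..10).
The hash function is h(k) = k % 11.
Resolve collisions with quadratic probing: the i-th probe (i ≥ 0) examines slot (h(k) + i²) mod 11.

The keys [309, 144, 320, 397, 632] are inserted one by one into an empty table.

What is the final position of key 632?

6

Insert 309: h=1, slot 1 empty -> index 1.
Insert 144: h=1, slot 1 occupied -> index 2.
Insert 320: h=1, slots 1,2 occupied -> index 5.
Insert 397: h=1, slots 1,2,5 occupied -> index 10.
Insert 632: h=5, slot 5 occupied -> index 6.
Table: [-, 309, 144, -, -, 320, 632, -, -, -, 397]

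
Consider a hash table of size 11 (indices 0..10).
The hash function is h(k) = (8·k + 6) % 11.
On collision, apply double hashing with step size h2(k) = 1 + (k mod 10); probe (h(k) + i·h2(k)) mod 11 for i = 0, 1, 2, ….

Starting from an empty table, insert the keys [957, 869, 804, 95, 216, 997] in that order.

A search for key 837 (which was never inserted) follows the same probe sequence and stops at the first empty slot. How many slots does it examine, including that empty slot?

2

957: h=6 -> slot 6
869: h=6, h2=10, probe 6,5 -> slot 5
804: h=3 -> slot 3
95: h=7 -> slot 7
216: h=7, h2=7, probe 7,3,10 -> slot 10
997: h=7, h2=8, probe 7,4 -> slot 4
Table: [∅, ∅, ∅, 804, 997, 869, 957, 95, ∅, ∅, 216]
Lookup 837: h=3, h2=8, probe 3,0 → slot 0 empty, not found.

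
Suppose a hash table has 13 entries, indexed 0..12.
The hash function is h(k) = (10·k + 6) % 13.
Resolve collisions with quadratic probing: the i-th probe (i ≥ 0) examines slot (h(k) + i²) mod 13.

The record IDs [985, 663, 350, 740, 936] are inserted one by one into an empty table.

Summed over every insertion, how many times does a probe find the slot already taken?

985 hashes to 2; slot 2 is free => place at 2.
663 hashes to 6; slot 6 is free => place at 6.
350 hashes to 9; slot 9 is free => place at 9.
740 hashes to 9; 9 taken => place at 10.
936 hashes to 6; 6 taken => place at 7.
Table: [∅, ∅, 985, ∅, ∅, ∅, 663, 936, ∅, 350, 740, ∅, ∅]

2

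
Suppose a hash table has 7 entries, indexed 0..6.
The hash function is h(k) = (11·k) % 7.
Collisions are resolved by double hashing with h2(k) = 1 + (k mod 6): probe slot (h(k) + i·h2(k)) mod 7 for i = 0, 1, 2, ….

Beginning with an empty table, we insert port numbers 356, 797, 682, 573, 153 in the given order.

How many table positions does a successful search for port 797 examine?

2

356 hashes to 3; slot 3 is free → place at 3.
797 hashes to 3, h2=6; 3 taken → place at 2.
682 hashes to 5; slot 5 is free → place at 5.
573 hashes to 3, h2=4; 3 taken → place at 0.
153 hashes to 3, h2=4; 3,0 taken → place at 4.
Table: [573, —, 797, 356, 153, 682, —]
Lookup 797: h=3, h2=6, probe 3,2 → found at 2.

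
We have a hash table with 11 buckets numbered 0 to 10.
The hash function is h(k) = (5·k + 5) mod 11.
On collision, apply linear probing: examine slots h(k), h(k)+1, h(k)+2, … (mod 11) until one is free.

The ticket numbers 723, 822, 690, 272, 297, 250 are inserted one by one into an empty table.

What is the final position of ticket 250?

723 hashes to 1; slot 1 is free => place at 1.
822 hashes to 1; 1 taken => place at 2.
690 hashes to 1; 1,2 taken => place at 3.
272 hashes to 1; 1,2,3 taken => place at 4.
297 hashes to 5; slot 5 is free => place at 5.
250 hashes to 1; 1,2,3,4,5 taken => place at 6.
Table: [_, 723, 822, 690, 272, 297, 250, _, _, _, _]

6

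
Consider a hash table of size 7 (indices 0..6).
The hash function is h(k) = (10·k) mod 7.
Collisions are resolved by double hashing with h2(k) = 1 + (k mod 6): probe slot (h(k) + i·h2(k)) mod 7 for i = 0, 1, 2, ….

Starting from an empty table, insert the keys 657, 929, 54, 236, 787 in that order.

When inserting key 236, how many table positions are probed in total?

657 hashes to 4; slot 4 is free -> place at 4.
929 hashes to 1; slot 1 is free -> place at 1.
54 hashes to 1, h2=1; 1 taken -> place at 2.
236 hashes to 1, h2=3; 1,4 taken -> place at 0.
787 hashes to 2, h2=2; 2,4 taken -> place at 6.
Table: [236, 929, 54, -, 657, -, 787]

3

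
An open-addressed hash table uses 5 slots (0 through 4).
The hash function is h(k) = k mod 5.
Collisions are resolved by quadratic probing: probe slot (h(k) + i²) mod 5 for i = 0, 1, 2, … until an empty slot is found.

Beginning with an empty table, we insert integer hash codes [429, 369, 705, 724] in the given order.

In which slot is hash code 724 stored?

3

429: h=4 → slot 4
369: h=4, probe 4,0 → slot 0
705: h=0, probe 0,1 → slot 1
724: h=4, probe 4,0,3 → slot 3
Table: [369, 705, _, 724, 429]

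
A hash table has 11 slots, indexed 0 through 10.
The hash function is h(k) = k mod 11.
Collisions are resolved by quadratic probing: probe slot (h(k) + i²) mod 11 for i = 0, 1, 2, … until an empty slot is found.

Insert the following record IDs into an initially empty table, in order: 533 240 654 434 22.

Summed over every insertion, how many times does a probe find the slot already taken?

Insert 533: h=5, slot 5 empty => index 5.
Insert 240: h=9, slot 9 empty => index 9.
Insert 654: h=5, slot 5 occupied => index 6.
Insert 434: h=5, slots 5,6,9 occupied => index 3.
Insert 22: h=0, slot 0 empty => index 0.
Table: [22, ., ., 434, ., 533, 654, ., ., 240, .]

4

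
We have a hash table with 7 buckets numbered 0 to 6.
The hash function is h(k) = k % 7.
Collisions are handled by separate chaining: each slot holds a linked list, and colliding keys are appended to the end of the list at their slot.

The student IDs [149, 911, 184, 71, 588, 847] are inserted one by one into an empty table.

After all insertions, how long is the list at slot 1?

2

149 -> bucket 2
911 -> bucket 1
184 -> bucket 2 (collision)
71 -> bucket 1 (collision)
588 -> bucket 0
847 -> bucket 0 (collision)
Final buckets:
0: 588 -> 847
1: 911 -> 71
2: 149 -> 184
3: —
4: —
5: —
6: —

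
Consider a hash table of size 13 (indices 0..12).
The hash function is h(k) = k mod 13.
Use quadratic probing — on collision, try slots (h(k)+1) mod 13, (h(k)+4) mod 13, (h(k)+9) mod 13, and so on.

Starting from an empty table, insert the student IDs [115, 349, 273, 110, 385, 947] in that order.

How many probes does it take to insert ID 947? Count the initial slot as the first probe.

115: h=11 => slot 11
349: h=11, probe 11,12 => slot 12
273: h=0 => slot 0
110: h=6 => slot 6
385: h=8 => slot 8
947: h=11, probe 11,12,2 => slot 2
Table: [273, —, 947, —, —, —, 110, —, 385, —, —, 115, 349]

3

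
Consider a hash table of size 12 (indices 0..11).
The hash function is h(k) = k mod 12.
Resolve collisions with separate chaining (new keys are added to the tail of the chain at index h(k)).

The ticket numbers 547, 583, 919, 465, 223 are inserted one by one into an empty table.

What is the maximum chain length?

547 → bucket 7
583 → bucket 7 (collision)
919 → bucket 7 (collision)
465 → bucket 9
223 → bucket 7 (collision)
Final buckets:
0: -
1: -
2: -
3: -
4: -
5: -
6: -
7: 547 -> 583 -> 919 -> 223
8: -
9: 465
10: -
11: -

4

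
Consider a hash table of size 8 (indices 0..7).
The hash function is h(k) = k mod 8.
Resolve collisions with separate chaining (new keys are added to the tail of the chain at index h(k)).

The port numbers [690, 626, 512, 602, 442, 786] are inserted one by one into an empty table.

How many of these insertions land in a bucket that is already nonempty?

4

690 -> bucket 2
626 -> bucket 2 (collision)
512 -> bucket 0
602 -> bucket 2 (collision)
442 -> bucket 2 (collision)
786 -> bucket 2 (collision)
Final buckets:
0: 512
1: —
2: 690 -> 626 -> 602 -> 442 -> 786
3: —
4: —
5: —
6: —
7: —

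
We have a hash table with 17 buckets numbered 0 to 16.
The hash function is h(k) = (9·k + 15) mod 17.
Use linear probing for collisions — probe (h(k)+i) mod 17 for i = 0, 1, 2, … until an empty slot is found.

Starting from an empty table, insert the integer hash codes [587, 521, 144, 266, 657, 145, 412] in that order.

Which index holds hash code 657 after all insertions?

14

587: h=11 -> slot 11
521: h=12 -> slot 12
144: h=2 -> slot 2
266: h=12, probe 12,13 -> slot 13
657: h=12, probe 12,13,14 -> slot 14
145: h=11, probe 11,12,13,14,15 -> slot 15
412: h=0 -> slot 0
Table: [412, ∅, 144, ∅, ∅, ∅, ∅, ∅, ∅, ∅, ∅, 587, 521, 266, 657, 145, ∅]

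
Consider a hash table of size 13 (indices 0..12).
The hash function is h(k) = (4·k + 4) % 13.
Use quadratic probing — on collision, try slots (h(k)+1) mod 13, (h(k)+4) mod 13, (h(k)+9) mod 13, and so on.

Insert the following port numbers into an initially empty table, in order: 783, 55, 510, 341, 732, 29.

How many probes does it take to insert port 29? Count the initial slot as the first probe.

5

783: h=3 => slot 3
55: h=3, probe 3,4 => slot 4
510: h=3, probe 3,4,7 => slot 7
341: h=3, probe 3,4,7,12 => slot 12
732: h=7, probe 7,8 => slot 8
29: h=3, probe 3,4,7,12,6 => slot 6
Table: [—, —, —, 783, 55, —, 29, 510, 732, —, —, —, 341]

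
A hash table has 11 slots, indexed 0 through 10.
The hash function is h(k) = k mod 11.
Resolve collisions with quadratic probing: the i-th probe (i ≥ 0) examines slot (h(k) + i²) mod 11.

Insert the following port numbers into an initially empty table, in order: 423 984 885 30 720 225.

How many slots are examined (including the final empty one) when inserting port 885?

3

Insert 423: h=5, slot 5 empty → index 5.
Insert 984: h=5, slot 5 occupied → index 6.
Insert 885: h=5, slots 5,6 occupied → index 9.
Insert 30: h=8, slot 8 empty → index 8.
Insert 720: h=5, slots 5,6,9 occupied → index 3.
Insert 225: h=5, slots 5,6,9,3 occupied → index 10.
Table: [—, —, —, 720, —, 423, 984, —, 30, 885, 225]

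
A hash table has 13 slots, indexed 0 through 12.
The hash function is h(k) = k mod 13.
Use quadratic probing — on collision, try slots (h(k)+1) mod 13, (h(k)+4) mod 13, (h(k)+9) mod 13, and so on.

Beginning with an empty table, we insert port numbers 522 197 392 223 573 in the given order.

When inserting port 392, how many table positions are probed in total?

3

522: h=2 => slot 2
197: h=2, probe 2,3 => slot 3
392: h=2, probe 2,3,6 => slot 6
223: h=2, probe 2,3,6,11 => slot 11
573: h=1 => slot 1
Table: [∅, 573, 522, 197, ∅, ∅, 392, ∅, ∅, ∅, ∅, 223, ∅]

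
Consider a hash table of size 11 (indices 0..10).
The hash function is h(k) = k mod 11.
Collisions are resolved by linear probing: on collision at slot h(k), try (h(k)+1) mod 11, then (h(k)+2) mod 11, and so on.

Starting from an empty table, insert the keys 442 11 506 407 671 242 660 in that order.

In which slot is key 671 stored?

4

442 hashes to 2; slot 2 is free → place at 2.
11 hashes to 0; slot 0 is free → place at 0.
506 hashes to 0; 0 taken → place at 1.
407 hashes to 0; 0,1,2 taken → place at 3.
671 hashes to 0; 0,1,2,3 taken → place at 4.
242 hashes to 0; 0,1,2,3,4 taken → place at 5.
660 hashes to 0; 0,1,2,3,4,5 taken → place at 6.
Table: [11, 506, 442, 407, 671, 242, 660, ∅, ∅, ∅, ∅]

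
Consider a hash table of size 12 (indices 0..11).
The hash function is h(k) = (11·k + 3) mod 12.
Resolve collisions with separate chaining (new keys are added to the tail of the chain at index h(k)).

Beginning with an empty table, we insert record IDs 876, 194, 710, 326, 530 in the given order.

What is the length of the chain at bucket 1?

4

Insert 876: h=3, bucket 3 empty → new chain.
Insert 194: h=1, bucket 1 empty → new chain.
Insert 710: h=1, bucket 1 nonempty → append to chain.
Insert 326: h=1, bucket 1 nonempty → append to chain.
Insert 530: h=1, bucket 1 nonempty → append to chain.
Final buckets:
0: —
1: 194 -> 710 -> 326 -> 530
2: —
3: 876
4: —
5: —
6: —
7: —
8: —
9: —
10: —
11: —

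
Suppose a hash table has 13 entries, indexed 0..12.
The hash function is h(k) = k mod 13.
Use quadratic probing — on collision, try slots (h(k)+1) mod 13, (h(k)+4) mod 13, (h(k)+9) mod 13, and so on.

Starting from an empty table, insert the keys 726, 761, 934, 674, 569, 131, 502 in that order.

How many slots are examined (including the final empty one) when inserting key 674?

726 hashes to 11; slot 11 is free → place at 11.
761 hashes to 7; slot 7 is free → place at 7.
934 hashes to 11; 11 taken → place at 12.
674 hashes to 11; 11,12 taken → place at 2.
569 hashes to 10; slot 10 is free → place at 10.
131 hashes to 1; slot 1 is free → place at 1.
502 hashes to 8; slot 8 is free → place at 8.
Table: [., 131, 674, ., ., ., ., 761, 502, ., 569, 726, 934]

3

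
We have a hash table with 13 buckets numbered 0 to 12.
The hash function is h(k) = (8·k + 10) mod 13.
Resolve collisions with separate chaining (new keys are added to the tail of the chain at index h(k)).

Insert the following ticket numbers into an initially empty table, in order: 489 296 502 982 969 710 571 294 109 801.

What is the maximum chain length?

Insert 489: h=9, bucket 9 empty -> new chain.
Insert 296: h=12, bucket 12 empty -> new chain.
Insert 502: h=9, bucket 9 nonempty -> append to chain.
Insert 982: h=1, bucket 1 empty -> new chain.
Insert 969: h=1, bucket 1 nonempty -> append to chain.
Insert 710: h=9, bucket 9 nonempty -> append to chain.
Insert 571: h=2, bucket 2 empty -> new chain.
Insert 294: h=9, bucket 9 nonempty -> append to chain.
Insert 109: h=11, bucket 11 empty -> new chain.
Insert 801: h=9, bucket 9 nonempty -> append to chain.
Final buckets:
0: .
1: 982 -> 969
2: 571
3: .
4: .
5: .
6: .
7: .
8: .
9: 489 -> 502 -> 710 -> 294 -> 801
10: .
11: 109
12: 296

5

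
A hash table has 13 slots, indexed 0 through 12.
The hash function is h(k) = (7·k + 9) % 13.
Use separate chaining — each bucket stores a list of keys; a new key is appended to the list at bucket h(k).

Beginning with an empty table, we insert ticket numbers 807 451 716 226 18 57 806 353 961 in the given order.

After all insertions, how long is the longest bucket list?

3

Insert 807: h=3, bucket 3 empty → new chain.
Insert 451: h=7, bucket 7 empty → new chain.
Insert 716: h=3, bucket 3 nonempty → append to chain.
Insert 226: h=5, bucket 5 empty → new chain.
Insert 18: h=5, bucket 5 nonempty → append to chain.
Insert 57: h=5, bucket 5 nonempty → append to chain.
Insert 806: h=9, bucket 9 empty → new chain.
Insert 353: h=10, bucket 10 empty → new chain.
Insert 961: h=2, bucket 2 empty → new chain.
Final buckets:
0: .
1: .
2: 961
3: 807 -> 716
4: .
5: 226 -> 18 -> 57
6: .
7: 451
8: .
9: 806
10: 353
11: .
12: .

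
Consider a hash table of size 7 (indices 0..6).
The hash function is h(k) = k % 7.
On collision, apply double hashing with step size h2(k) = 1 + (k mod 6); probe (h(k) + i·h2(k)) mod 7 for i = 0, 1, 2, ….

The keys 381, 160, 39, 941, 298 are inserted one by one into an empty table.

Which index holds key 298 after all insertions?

Insert 381: h=3, slot 3 empty -> index 3.
Insert 160: h=6, slot 6 empty -> index 6.
Insert 39: h=4, slot 4 empty -> index 4.
Insert 941: h=3, h2=6, slot 3 occupied -> index 2.
Insert 298: h=4, h2=5, slots 4,2 occupied -> index 0.
Table: [298, -, 941, 381, 39, -, 160]

0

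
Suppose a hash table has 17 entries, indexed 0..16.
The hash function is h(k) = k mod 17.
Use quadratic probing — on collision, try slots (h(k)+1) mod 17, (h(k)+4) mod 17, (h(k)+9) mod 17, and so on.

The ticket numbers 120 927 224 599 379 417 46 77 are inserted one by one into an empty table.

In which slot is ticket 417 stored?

Insert 120: h=1, slot 1 empty → index 1.
Insert 927: h=9, slot 9 empty → index 9.
Insert 224: h=3, slot 3 empty → index 3.
Insert 599: h=4, slot 4 empty → index 4.
Insert 379: h=5, slot 5 empty → index 5.
Insert 417: h=9, slot 9 occupied → index 10.
Insert 46: h=12, slot 12 empty → index 12.
Insert 77: h=9, slots 9,10 occupied → index 13.
Table: [∅, 120, ∅, 224, 599, 379, ∅, ∅, ∅, 927, 417, ∅, 46, 77, ∅, ∅, ∅]

10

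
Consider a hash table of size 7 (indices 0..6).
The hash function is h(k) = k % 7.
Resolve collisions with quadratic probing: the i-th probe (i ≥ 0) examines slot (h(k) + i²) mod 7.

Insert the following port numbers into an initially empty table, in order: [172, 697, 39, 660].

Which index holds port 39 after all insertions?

172 hashes to 4; slot 4 is free -> place at 4.
697 hashes to 4; 4 taken -> place at 5.
39 hashes to 4; 4,5 taken -> place at 1.
660 hashes to 2; slot 2 is free -> place at 2.
Table: [∅, 39, 660, ∅, 172, 697, ∅]

1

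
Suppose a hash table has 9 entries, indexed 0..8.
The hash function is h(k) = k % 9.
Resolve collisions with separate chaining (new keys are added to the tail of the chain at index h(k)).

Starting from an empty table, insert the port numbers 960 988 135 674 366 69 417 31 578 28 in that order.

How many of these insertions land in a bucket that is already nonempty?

2

Insert 960: h=6, bucket 6 empty -> new chain.
Insert 988: h=7, bucket 7 empty -> new chain.
Insert 135: h=0, bucket 0 empty -> new chain.
Insert 674: h=8, bucket 8 empty -> new chain.
Insert 366: h=6, bucket 6 nonempty -> append to chain.
Insert 69: h=6, bucket 6 nonempty -> append to chain.
Insert 417: h=3, bucket 3 empty -> new chain.
Insert 31: h=4, bucket 4 empty -> new chain.
Insert 578: h=2, bucket 2 empty -> new chain.
Insert 28: h=1, bucket 1 empty -> new chain.
Final buckets:
0: 135
1: 28
2: 578
3: 417
4: 31
5: -
6: 960 -> 366 -> 69
7: 988
8: 674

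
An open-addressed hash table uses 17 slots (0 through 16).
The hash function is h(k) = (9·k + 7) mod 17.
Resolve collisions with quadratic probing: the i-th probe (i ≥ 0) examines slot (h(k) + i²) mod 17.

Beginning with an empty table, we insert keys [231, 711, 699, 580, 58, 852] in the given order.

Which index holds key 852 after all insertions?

0

231: h=12 → slot 12
711: h=14 → slot 14
699: h=8 → slot 8
580: h=8, probe 8,9 → slot 9
58: h=2 → slot 2
852: h=8, probe 8,9,12,0 → slot 0
Table: [852, -, 58, -, -, -, -, -, 699, 580, -, -, 231, -, 711, -, -]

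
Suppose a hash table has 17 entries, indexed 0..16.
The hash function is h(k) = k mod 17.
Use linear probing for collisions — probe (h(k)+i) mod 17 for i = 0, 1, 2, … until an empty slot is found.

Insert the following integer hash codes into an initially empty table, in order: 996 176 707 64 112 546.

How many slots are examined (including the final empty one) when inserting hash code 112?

996 hashes to 10; slot 10 is free -> place at 10.
176 hashes to 6; slot 6 is free -> place at 6.
707 hashes to 10; 10 taken -> place at 11.
64 hashes to 13; slot 13 is free -> place at 13.
112 hashes to 10; 10,11 taken -> place at 12.
546 hashes to 2; slot 2 is free -> place at 2.
Table: [_, _, 546, _, _, _, 176, _, _, _, 996, 707, 112, 64, _, _, _]

3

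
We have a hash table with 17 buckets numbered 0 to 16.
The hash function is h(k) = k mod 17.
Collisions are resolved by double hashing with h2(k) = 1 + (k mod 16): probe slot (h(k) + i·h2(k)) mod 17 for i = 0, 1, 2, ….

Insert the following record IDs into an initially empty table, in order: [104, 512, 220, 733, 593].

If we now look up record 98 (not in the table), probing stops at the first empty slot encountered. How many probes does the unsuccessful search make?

4

104: h=2 => slot 2
512: h=2, h2=1, probe 2,3 => slot 3
220: h=16 => slot 16
733: h=2, h2=14, probe 2,16,13 => slot 13
593: h=15 => slot 15
Table: [—, —, 104, 512, —, —, —, —, —, —, —, —, —, 733, —, 593, 220]
Lookup 98: h=13, h2=3, probe 13,16,2,5 → slot 5 empty, not found.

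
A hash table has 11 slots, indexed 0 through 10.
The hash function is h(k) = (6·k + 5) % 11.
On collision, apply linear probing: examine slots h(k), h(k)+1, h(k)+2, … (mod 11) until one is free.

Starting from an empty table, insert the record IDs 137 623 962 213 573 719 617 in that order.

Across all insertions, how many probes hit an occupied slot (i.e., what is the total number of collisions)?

137: h=2 => slot 2
623: h=3 => slot 3
962: h=2, probe 2,3,4 => slot 4
213: h=7 => slot 7
573: h=0 => slot 0
719: h=7, probe 7,8 => slot 8
617: h=0, probe 0,1 => slot 1
Table: [573, 617, 137, 623, 962, —, —, 213, 719, —, —]

4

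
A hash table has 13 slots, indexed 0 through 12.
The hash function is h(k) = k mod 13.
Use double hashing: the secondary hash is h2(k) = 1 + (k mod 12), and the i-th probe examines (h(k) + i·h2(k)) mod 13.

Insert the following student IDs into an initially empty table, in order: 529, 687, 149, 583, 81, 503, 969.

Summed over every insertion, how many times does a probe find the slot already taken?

529: h=9 -> slot 9
687: h=11 -> slot 11
149: h=6 -> slot 6
583: h=11, h2=8, probe 11,6,1 -> slot 1
81: h=3 -> slot 3
503: h=9, h2=12, probe 9,8 -> slot 8
969: h=7 -> slot 7
Table: [∅, 583, ∅, 81, ∅, ∅, 149, 969, 503, 529, ∅, 687, ∅]

3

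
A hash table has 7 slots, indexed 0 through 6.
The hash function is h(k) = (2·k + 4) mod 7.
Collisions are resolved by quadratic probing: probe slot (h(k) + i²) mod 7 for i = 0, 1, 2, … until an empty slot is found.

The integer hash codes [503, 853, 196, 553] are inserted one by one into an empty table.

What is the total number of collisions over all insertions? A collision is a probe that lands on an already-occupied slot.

2

503: h=2 → slot 2
853: h=2, probe 2,3 → slot 3
196: h=4 → slot 4
553: h=4, probe 4,5 → slot 5
Table: [_, _, 503, 853, 196, 553, _]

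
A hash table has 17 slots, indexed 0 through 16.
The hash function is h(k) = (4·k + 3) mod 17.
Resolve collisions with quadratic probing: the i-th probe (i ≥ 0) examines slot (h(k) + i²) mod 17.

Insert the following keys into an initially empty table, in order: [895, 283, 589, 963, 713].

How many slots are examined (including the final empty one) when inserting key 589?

895: h=13 -> slot 13
283: h=13, probe 13,14 -> slot 14
589: h=13, probe 13,14,0 -> slot 0
963: h=13, probe 13,14,0,5 -> slot 5
713: h=16 -> slot 16
Table: [589, ∅, ∅, ∅, ∅, 963, ∅, ∅, ∅, ∅, ∅, ∅, ∅, 895, 283, ∅, 713]

3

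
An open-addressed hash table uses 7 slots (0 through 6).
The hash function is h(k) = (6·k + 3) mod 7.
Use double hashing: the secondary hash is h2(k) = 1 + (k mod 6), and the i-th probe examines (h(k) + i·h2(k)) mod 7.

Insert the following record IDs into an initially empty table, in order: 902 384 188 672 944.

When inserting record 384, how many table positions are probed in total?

2

902: h=4 -> slot 4
384: h=4, h2=1, probe 4,5 -> slot 5
188: h=4, h2=3, probe 4,0 -> slot 0
672: h=3 -> slot 3
944: h=4, h2=3, probe 4,0,3,6 -> slot 6
Table: [188, —, —, 672, 902, 384, 944]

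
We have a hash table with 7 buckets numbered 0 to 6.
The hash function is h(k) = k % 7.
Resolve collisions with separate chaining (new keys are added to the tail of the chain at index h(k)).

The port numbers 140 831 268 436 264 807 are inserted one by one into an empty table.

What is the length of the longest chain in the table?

3

Insert 140: h=0, bucket 0 empty -> new chain.
Insert 831: h=5, bucket 5 empty -> new chain.
Insert 268: h=2, bucket 2 empty -> new chain.
Insert 436: h=2, bucket 2 nonempty -> append to chain.
Insert 264: h=5, bucket 5 nonempty -> append to chain.
Insert 807: h=2, bucket 2 nonempty -> append to chain.
Final buckets:
0: 140
1: .
2: 268 -> 436 -> 807
3: .
4: .
5: 831 -> 264
6: .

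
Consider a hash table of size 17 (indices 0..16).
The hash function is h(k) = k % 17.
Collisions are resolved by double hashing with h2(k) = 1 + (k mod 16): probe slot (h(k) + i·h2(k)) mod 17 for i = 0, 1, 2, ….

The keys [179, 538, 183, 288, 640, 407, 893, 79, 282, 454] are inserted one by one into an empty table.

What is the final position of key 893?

179 hashes to 9; slot 9 is free → place at 9.
538 hashes to 11; slot 11 is free → place at 11.
183 hashes to 13; slot 13 is free → place at 13.
288 hashes to 16; slot 16 is free → place at 16.
640 hashes to 11, h2=1; 11 taken → place at 12.
407 hashes to 16, h2=8; 16 taken → place at 7.
893 hashes to 9, h2=14; 9 taken → place at 6.
79 hashes to 11, h2=16; 11 taken → place at 10.
282 hashes to 10, h2=11; 10 taken → place at 4.
454 hashes to 12, h2=7; 12 taken → place at 2.
Table: [∅, ∅, 454, ∅, 282, ∅, 893, 407, ∅, 179, 79, 538, 640, 183, ∅, ∅, 288]

6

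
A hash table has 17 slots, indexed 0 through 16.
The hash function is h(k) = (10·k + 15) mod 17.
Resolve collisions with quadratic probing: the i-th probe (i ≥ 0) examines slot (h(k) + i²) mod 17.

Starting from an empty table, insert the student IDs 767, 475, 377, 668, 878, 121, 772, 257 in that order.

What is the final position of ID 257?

Insert 767: h=1, slot 1 empty → index 1.
Insert 475: h=5, slot 5 empty → index 5.
Insert 377: h=11, slot 11 empty → index 11.
Insert 668: h=14, slot 14 empty → index 14.
Insert 878: h=6, slot 6 empty → index 6.
Insert 121: h=1, slot 1 occupied → index 2.
Insert 772: h=0, slot 0 empty → index 0.
Insert 257: h=1, slots 1,2,5 occupied → index 10.
Table: [772, 767, 121, -, -, 475, 878, -, -, -, 257, 377, -, -, 668, -, -]

10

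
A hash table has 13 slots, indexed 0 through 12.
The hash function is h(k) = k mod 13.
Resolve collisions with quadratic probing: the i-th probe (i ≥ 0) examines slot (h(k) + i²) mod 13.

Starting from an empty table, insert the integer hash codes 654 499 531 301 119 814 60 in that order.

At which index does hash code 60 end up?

9

654: h=4 -> slot 4
499: h=5 -> slot 5
531: h=11 -> slot 11
301: h=2 -> slot 2
119: h=2, probe 2,3 -> slot 3
814: h=8 -> slot 8
60: h=8, probe 8,9 -> slot 9
Table: [_, _, 301, 119, 654, 499, _, _, 814, 60, _, 531, _]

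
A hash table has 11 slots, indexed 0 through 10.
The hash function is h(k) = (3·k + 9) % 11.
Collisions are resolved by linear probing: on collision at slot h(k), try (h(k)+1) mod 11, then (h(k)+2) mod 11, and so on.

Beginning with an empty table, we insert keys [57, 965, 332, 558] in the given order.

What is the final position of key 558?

1

Insert 57: h=4, slot 4 empty => index 4.
Insert 965: h=0, slot 0 empty => index 0.
Insert 332: h=4, slot 4 occupied => index 5.
Insert 558: h=0, slot 0 occupied => index 1.
Table: [965, 558, _, _, 57, 332, _, _, _, _, _]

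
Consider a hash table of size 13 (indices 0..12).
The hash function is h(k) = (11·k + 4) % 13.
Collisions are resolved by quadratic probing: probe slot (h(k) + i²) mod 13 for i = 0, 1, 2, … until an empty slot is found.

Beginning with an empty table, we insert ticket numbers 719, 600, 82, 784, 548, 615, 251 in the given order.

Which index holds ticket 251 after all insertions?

8

719: h=9 -> slot 9
600: h=0 -> slot 0
82: h=9, probe 9,10 -> slot 10
784: h=9, probe 9,10,0,5 -> slot 5
548: h=0, probe 0,1 -> slot 1
615: h=9, probe 9,10,0,5,12 -> slot 12
251: h=9, probe 9,10,0,5,12,8 -> slot 8
Table: [600, 548, _, _, _, 784, _, _, 251, 719, 82, _, 615]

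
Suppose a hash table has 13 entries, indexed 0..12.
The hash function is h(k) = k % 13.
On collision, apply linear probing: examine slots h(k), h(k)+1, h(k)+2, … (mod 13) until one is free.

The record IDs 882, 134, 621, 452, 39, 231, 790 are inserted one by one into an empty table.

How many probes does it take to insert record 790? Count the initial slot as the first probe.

6

Insert 882: h=11, slot 11 empty -> index 11.
Insert 134: h=4, slot 4 empty -> index 4.
Insert 621: h=10, slot 10 empty -> index 10.
Insert 452: h=10, slots 10,11 occupied -> index 12.
Insert 39: h=0, slot 0 empty -> index 0.
Insert 231: h=10, slots 10,11,12,0 occupied -> index 1.
Insert 790: h=10, slots 10,11,12,0,1 occupied -> index 2.
Table: [39, 231, 790, —, 134, —, —, —, —, —, 621, 882, 452]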